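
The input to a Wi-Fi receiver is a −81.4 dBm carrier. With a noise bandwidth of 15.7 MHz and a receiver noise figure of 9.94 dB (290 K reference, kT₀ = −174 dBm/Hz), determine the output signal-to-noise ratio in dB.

Noise floor: N = −174 + 10 log₁₀(B) + NF
10 log₁₀(1.57×10⁷) = 71.96 dB
N = −174 + 71.96 + 9.94 = −92.10 dBm
SNR = P_sig − N = −81.4 − (−92.10) = 10.70 dB → 10.7 dB

10.7 dB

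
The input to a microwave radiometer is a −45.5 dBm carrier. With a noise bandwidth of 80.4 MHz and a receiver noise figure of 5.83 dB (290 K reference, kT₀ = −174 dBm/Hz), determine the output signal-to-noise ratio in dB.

43.6 dB

Noise floor: N = −174 + 10 log₁₀(B) + NF
10 log₁₀(8.04×10⁷) = 79.05 dB
N = −174 + 79.05 + 5.83 = −89.12 dBm
SNR = P_sig − N = −45.5 − (−89.12) = 43.62 dB → 43.6 dB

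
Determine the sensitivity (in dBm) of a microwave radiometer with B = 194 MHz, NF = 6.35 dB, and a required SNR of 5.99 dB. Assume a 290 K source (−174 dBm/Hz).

−78.8 dBm

Sensitivity = −174 + 10 log₁₀(B) + NF + SNR_min
= −174 + 82.88 + 6.35 + 5.99
= −78.78 dBm → −78.8 dBm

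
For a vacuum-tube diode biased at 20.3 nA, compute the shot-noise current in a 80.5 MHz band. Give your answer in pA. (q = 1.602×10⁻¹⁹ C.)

I_n = √(2qI·B)
2qI·B = 2 × 1.602×10⁻¹⁹ × 2.03×10⁻⁸ × 8.05×10⁷ = 5.24×10⁻¹⁹ A²
I_n = √(5.24×10⁻¹⁹) = 7.24×10⁻¹⁰ A = 724 pA

724 pA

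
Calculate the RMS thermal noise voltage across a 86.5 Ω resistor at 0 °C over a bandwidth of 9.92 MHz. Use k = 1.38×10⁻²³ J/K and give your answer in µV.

T = 0 °C + 273.15 = 273.15 K
V_n = √(4kTRB)
4kTRB = 4 × 1.38×10⁻²³ × 273.15 × 8.65×10¹ × 9.92×10⁶ = 1.29×10⁻¹¹ V²
V_n = √(1.29×10⁻¹¹) = 3.60×10⁻⁶ V = 3.60 µV

3.60 µV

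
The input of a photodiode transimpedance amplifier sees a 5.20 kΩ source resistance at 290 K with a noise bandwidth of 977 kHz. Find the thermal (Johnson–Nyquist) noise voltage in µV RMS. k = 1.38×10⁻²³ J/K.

V_n = √(4kTRB)
4kTRB = 4 × 1.38×10⁻²³ × 290 × 5.20×10³ × 9.77×10⁵ = 8.13×10⁻¹¹ V²
V_n = √(8.13×10⁻¹¹) = 9.02×10⁻⁶ V = 9.02 µV

9.02 µV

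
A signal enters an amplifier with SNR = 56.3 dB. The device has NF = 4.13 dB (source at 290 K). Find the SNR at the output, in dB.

By definition F = SNR_in/SNR_out, so in dB: SNR_out = SNR_in − NF
SNR_out = 56.3 − 4.13 = 52.17 dB

52.17 dB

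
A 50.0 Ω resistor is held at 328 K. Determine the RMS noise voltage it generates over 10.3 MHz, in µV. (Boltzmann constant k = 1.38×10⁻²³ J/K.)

3.05 µV

V_n = √(4kTRB)
4kTRB = 4 × 1.38×10⁻²³ × 328 × 5.00×10¹ × 1.03×10⁷ = 9.32×10⁻¹² V²
V_n = √(9.32×10⁻¹²) = 3.05×10⁻⁶ V = 3.05 µV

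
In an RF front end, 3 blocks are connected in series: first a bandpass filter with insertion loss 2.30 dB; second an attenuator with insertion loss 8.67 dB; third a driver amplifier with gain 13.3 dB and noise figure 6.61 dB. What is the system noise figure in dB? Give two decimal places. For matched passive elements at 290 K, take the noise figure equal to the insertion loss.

17.58 dB

Convert to linear (a loss of L dB is a gain of −L dB): F_i = 10^(NF_i/10), G_i = 10^(G_i,dB/10)
  Stage 1: F_1 = 10^(2.30/10) = 1.698, G_1 = 10^(−2.30/10) = 0.5888
  Stage 2: F_2 = 10^(8.67/10) = 7.362, G_2 = 10^(−8.67/10) = 0.1358
  Stage 3: F_3 = 10^(6.61/10) = 4.581, G_3 = 10^(13.3/10) = 21.38
Friis cascade:
  F = 1.698 + (7.362 − 1)/0.5888 + (4.581 − 1)/0.07998 = 57.28
NF = 10 log₁₀(57.28) = 17.58 dB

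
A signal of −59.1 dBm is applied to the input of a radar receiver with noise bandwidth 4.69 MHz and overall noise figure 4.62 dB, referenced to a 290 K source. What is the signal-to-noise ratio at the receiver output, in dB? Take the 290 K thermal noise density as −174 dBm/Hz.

Noise floor: N = −174 + 10 log₁₀(B) + NF
10 log₁₀(4.69×10⁶) = 66.71 dB
N = −174 + 66.71 + 4.62 = −102.67 dBm
SNR = P_sig − N = −59.1 − (−102.67) = 43.57 dB → 43.6 dB

43.6 dB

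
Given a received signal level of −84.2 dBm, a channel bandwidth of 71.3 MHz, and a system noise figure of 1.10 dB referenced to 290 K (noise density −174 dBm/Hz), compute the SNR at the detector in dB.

Noise floor: N = −174 + 10 log₁₀(B) + NF
10 log₁₀(7.13×10⁷) = 78.53 dB
N = −174 + 78.53 + 1.10 = −94.37 dBm
SNR = P_sig − N = −84.2 − (−94.37) = 10.17 dB → 10.2 dB

10.2 dB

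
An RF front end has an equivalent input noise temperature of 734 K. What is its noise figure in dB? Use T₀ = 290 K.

F = 1 + T_e/T₀ = 1 + 734/290 = 3.53103
NF = 10 log₁₀(3.53103) = 5.48 dB

5.48 dB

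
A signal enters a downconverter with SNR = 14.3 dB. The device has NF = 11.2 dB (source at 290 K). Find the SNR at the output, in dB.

By definition F = SNR_in/SNR_out, so in dB: SNR_out = SNR_in − NF
SNR_out = 14.3 − 11.2 = 3.1 dB

3.1 dB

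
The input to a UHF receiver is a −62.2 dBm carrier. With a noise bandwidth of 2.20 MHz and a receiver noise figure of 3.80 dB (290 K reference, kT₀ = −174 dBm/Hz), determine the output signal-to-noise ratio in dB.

Noise floor: N = −174 + 10 log₁₀(B) + NF
10 log₁₀(2.20×10⁶) = 63.42 dB
N = −174 + 63.42 + 3.80 = −106.78 dBm
SNR = P_sig − N = −62.2 − (−106.78) = 44.58 dB → 44.6 dB

44.6 dB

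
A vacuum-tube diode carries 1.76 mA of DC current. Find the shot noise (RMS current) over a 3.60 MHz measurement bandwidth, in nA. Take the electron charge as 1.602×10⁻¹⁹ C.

45.1 nA

I_n = √(2qI·B)
2qI·B = 2 × 1.602×10⁻¹⁹ × 1.76×10⁻³ × 3.60×10⁶ = 2.03×10⁻¹⁵ A²
I_n = √(2.03×10⁻¹⁵) = 4.51×10⁻⁸ A = 45.1 nA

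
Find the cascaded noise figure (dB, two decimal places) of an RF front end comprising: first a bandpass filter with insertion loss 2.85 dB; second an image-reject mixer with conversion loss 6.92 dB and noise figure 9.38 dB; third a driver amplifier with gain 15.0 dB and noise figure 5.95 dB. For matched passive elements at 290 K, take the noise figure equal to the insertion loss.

16.49 dB

Convert to linear (a loss of L dB is a gain of −L dB): F_i = 10^(NF_i/10), G_i = 10^(G_i,dB/10)
  Stage 1: F_1 = 10^(2.85/10) = 1.928, G_1 = 10^(−2.85/10) = 0.5188
  Stage 2: F_2 = 10^(9.38/10) = 8.670, G_2 = 10^(−6.92/10) = 0.2032
  Stage 3: F_3 = 10^(5.95/10) = 3.936, G_3 = 10^(15.0/10) = 31.62
Friis cascade:
  F = 1.928 + (8.670 − 1)/0.5188 + (3.936 − 1)/0.1054 = 44.55
NF = 10 log₁₀(44.55) = 16.49 dB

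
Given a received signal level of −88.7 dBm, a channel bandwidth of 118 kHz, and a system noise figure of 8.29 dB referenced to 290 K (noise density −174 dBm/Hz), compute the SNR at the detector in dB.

26.3 dB

Noise floor: N = −174 + 10 log₁₀(B) + NF
10 log₁₀(1.18×10⁵) = 50.72 dB
N = −174 + 50.72 + 8.29 = −114.99 dBm
SNR = P_sig − N = −88.7 − (−114.99) = 26.29 dB → 26.3 dB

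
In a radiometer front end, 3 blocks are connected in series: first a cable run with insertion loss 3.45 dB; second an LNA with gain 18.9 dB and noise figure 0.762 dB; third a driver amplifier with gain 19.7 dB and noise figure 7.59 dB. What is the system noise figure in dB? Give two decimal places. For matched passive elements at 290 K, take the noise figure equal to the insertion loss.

4.43 dB

Convert to linear (a loss of L dB is a gain of −L dB): F_i = 10^(NF_i/10), G_i = 10^(G_i,dB/10)
  Stage 1: F_1 = 10^(3.45/10) = 2.213, G_1 = 10^(−3.45/10) = 0.4519
  Stage 2: F_2 = 10^(0.762/10) = 1.192, G_2 = 10^(18.9/10) = 77.62
  Stage 3: F_3 = 10^(7.59/10) = 5.741, G_3 = 10^(19.7/10) = 93.33
Friis cascade:
  F = 2.213 + (1.192 − 1)/0.4519 + (5.741 − 1)/35.08 = 2.773
NF = 10 log₁₀(2.773) = 4.43 dB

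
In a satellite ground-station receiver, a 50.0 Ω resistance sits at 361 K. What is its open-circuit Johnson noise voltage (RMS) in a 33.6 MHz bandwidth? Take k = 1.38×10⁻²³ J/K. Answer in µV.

5.79 µV

V_n = √(4kTRB)
4kTRB = 4 × 1.38×10⁻²³ × 361 × 5.00×10¹ × 3.36×10⁷ = 3.35×10⁻¹¹ V²
V_n = √(3.35×10⁻¹¹) = 5.79×10⁻⁶ V = 5.79 µV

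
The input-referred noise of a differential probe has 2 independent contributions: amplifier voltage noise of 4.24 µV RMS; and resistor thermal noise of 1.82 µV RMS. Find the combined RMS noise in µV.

4.61 µV

Uncorrelated sources add in power (mean-square): V_tot = √(ΣV_i²)
V_tot = √[(4.24×10⁻⁶)² + (1.82×10⁻⁶)²] = 4.61×10⁻⁶ V = 4.61 µV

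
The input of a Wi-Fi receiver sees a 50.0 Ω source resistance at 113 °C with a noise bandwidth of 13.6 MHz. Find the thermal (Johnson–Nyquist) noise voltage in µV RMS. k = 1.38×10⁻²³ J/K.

3.81 µV

T = 113 °C + 273.15 = 386.15 K
V_n = √(4kTRB)
4kTRB = 4 × 1.38×10⁻²³ × 386.15 × 5.00×10¹ × 1.36×10⁷ = 1.45×10⁻¹¹ V²
V_n = √(1.45×10⁻¹¹) = 3.81×10⁻⁶ V = 3.81 µV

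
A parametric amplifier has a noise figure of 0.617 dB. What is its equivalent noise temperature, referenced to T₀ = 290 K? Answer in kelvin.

44.3 K

F = 10^(0.617/10) = 1.15266
T_e = (F − 1)·T₀ = (1.15266 − 1) × 290 = 44.3 K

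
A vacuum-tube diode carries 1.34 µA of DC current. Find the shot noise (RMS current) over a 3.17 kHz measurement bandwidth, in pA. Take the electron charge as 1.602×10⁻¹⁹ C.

36.9 pA

I_n = √(2qI·B)
2qI·B = 2 × 1.602×10⁻¹⁹ × 1.34×10⁻⁶ × 3.17×10³ = 1.36×10⁻²¹ A²
I_n = √(1.36×10⁻²¹) = 3.69×10⁻¹¹ A = 36.9 pA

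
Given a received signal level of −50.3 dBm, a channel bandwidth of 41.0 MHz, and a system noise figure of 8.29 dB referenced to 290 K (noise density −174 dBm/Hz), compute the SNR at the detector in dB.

Noise floor: N = −174 + 10 log₁₀(B) + NF
10 log₁₀(4.10×10⁷) = 76.13 dB
N = −174 + 76.13 + 8.29 = −89.58 dBm
SNR = P_sig − N = −50.3 − (−89.58) = 39.28 dB → 39.3 dB

39.3 dB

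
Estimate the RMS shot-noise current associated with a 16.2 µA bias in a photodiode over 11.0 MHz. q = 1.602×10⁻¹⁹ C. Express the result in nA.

7.56 nA

I_n = √(2qI·B)
2qI·B = 2 × 1.602×10⁻¹⁹ × 1.62×10⁻⁵ × 1.10×10⁷ = 5.71×10⁻¹⁷ A²
I_n = √(5.71×10⁻¹⁷) = 7.56×10⁻⁹ A = 7.56 nA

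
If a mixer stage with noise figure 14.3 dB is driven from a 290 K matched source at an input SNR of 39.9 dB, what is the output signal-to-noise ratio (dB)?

25.6 dB

By definition F = SNR_in/SNR_out, so in dB: SNR_out = SNR_in − NF
SNR_out = 39.9 − 14.3 = 25.6 dB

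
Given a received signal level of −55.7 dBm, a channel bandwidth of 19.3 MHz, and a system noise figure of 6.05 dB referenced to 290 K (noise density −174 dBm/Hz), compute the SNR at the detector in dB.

Noise floor: N = −174 + 10 log₁₀(B) + NF
10 log₁₀(1.93×10⁷) = 72.86 dB
N = −174 + 72.86 + 6.05 = −95.09 dBm
SNR = P_sig − N = −55.7 − (−95.09) = 39.39 dB → 39.4 dB

39.4 dB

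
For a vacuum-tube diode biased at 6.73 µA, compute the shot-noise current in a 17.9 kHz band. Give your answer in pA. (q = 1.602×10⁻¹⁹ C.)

I_n = √(2qI·B)
2qI·B = 2 × 1.602×10⁻¹⁹ × 6.73×10⁻⁶ × 1.79×10⁴ = 3.86×10⁻²⁰ A²
I_n = √(3.86×10⁻²⁰) = 1.96×10⁻¹⁰ A = 196 pA

196 pA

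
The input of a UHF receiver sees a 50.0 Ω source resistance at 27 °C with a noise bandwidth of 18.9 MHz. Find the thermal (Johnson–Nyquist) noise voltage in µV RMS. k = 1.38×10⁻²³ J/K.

3.96 µV

T = 27 °C + 273.15 = 300.15 K
V_n = √(4kTRB)
4kTRB = 4 × 1.38×10⁻²³ × 300.15 × 5.00×10¹ × 1.89×10⁷ = 1.57×10⁻¹¹ V²
V_n = √(1.57×10⁻¹¹) = 3.96×10⁻⁶ V = 3.96 µV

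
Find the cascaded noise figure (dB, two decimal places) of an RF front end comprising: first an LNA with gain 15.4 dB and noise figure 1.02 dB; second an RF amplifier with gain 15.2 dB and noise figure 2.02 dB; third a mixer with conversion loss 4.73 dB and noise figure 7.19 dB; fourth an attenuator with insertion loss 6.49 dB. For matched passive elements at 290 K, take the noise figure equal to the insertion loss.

Convert to linear (a loss of L dB is a gain of −L dB): F_i = 10^(NF_i/10), G_i = 10^(G_i,dB/10)
  Stage 1: F_1 = 10^(1.02/10) = 1.265, G_1 = 10^(15.4/10) = 34.67
  Stage 2: F_2 = 10^(2.02/10) = 1.592, G_2 = 10^(15.2/10) = 33.11
  Stage 3: F_3 = 10^(7.19/10) = 5.236, G_3 = 10^(−4.73/10) = 0.3365
  Stage 4: F_4 = 10^(6.49/10) = 4.457, G_4 = 10^(−6.49/10) = 0.2244
Friis cascade:
  F = 1.265 + (1.592 − 1)/34.67 + (5.236 − 1)/1148 + (4.457 − 1)/386.4 = 1.294
NF = 10 log₁₀(1.294) = 1.12 dB

1.12 dB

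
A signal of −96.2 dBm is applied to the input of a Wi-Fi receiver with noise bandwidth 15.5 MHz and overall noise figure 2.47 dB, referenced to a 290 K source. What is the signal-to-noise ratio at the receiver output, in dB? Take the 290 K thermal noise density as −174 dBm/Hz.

3.4 dB

Noise floor: N = −174 + 10 log₁₀(B) + NF
10 log₁₀(1.55×10⁷) = 71.9 dB
N = −174 + 71.9 + 2.47 = −99.63 dBm
SNR = P_sig − N = −96.2 − (−99.63) = 3.43 dB → 3.4 dB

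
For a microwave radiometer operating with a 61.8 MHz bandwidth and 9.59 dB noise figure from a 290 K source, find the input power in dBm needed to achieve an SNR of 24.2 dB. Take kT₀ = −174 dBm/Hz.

−62.3 dBm

Sensitivity = −174 + 10 log₁₀(B) + NF + SNR_min
= −174 + 77.91 + 9.59 + 24.2
= −62.30 dBm → −62.3 dBm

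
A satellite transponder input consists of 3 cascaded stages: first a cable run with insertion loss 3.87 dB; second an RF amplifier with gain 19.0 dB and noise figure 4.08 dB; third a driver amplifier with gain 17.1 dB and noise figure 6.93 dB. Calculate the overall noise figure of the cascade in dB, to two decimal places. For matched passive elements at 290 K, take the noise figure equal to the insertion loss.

Convert to linear (a loss of L dB is a gain of −L dB): F_i = 10^(NF_i/10), G_i = 10^(G_i,dB/10)
  Stage 1: F_1 = 10^(3.87/10) = 2.438, G_1 = 10^(−3.87/10) = 0.4102
  Stage 2: F_2 = 10^(4.08/10) = 2.559, G_2 = 10^(19.0/10) = 79.43
  Stage 3: F_3 = 10^(6.93/10) = 4.932, G_3 = 10^(17.1/10) = 51.29
Friis cascade:
  F = 2.438 + (2.559 − 1)/0.4102 + (4.932 − 1)/32.58 = 6.358
NF = 10 log₁₀(6.358) = 8.03 dB

8.03 dB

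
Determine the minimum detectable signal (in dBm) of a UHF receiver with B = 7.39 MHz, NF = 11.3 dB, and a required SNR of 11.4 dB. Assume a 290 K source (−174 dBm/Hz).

Sensitivity = −174 + 10 log₁₀(B) + NF + SNR_min
= −174 + 68.69 + 11.3 + 11.4
= −82.61 dBm → −82.6 dBm

−82.6 dBm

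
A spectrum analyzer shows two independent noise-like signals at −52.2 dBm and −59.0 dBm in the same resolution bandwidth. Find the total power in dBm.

Convert to linear, add, convert back:
P₁ = 6.03×10⁻⁹ W, P₂ = 1.26×10⁻⁹ W
P_tot = 7.28×10⁻⁹ W → 10 log₁₀(P_tot / 10⁻³) = −51.4 dBm

−51.4 dBm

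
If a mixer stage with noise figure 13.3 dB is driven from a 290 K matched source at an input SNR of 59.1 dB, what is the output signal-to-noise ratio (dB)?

By definition F = SNR_in/SNR_out, so in dB: SNR_out = SNR_in − NF
SNR_out = 59.1 − 13.3 = 45.8 dB

45.8 dB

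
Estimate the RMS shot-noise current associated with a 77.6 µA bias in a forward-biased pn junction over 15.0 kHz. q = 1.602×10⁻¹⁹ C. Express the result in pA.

I_n = √(2qI·B)
2qI·B = 2 × 1.602×10⁻¹⁹ × 7.76×10⁻⁵ × 1.50×10⁴ = 3.73×10⁻¹⁹ A²
I_n = √(3.73×10⁻¹⁹) = 6.11×10⁻¹⁰ A = 611 pA

611 pA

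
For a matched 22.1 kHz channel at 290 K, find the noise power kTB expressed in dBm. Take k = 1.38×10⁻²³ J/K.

P_n = kTB = 1.38×10⁻²³ × 290 × 2.21×10⁴ = 8.84×10⁻¹⁷ W
In dBm: 10 log₁₀(8.84×10⁻¹⁷ / 10⁻³) = −130.5 dBm

−130.5 dBm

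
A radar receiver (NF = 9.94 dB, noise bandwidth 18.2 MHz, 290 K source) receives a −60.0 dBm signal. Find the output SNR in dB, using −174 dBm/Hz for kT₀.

31.5 dB

Noise floor: N = −174 + 10 log₁₀(B) + NF
10 log₁₀(1.82×10⁷) = 72.6 dB
N = −174 + 72.6 + 9.94 = −91.46 dBm
SNR = P_sig − N = −60.0 − (−91.46) = 31.46 dB → 31.5 dB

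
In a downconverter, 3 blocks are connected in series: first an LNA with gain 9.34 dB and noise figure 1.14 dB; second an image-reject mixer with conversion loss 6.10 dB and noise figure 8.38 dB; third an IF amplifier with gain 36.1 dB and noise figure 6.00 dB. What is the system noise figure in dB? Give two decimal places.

5.31 dB

Convert to linear (a loss of L dB is a gain of −L dB): F_i = 10^(NF_i/10), G_i = 10^(G_i,dB/10)
  Stage 1: F_1 = 10^(1.14/10) = 1.300, G_1 = 10^(9.34/10) = 8.590
  Stage 2: F_2 = 10^(8.38/10) = 6.887, G_2 = 10^(−6.10/10) = 0.2455
  Stage 3: F_3 = 10^(6.00/10) = 3.981, G_3 = 10^(36.1/10) = 4074
Friis cascade:
  F = 1.300 + (6.887 − 1)/8.590 + (3.981 − 1)/2.109 = 3.399
NF = 10 log₁₀(3.399) = 5.31 dB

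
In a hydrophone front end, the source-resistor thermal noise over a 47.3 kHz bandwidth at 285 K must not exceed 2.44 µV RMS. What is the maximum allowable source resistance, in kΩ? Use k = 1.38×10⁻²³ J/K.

8.00 kΩ

Johnson–Nyquist: V_n = √(4kTRB) ⇒ R = V_n² / (4kTB)
4kTB = 4 × 1.38×10⁻²³ × 285 × 4.73×10⁴ = 7.44×10⁻¹⁶
R = (2.44×10⁻⁶)² / 7.44×10⁻¹⁶ = 8.00×10³ Ω = 8.00 kΩ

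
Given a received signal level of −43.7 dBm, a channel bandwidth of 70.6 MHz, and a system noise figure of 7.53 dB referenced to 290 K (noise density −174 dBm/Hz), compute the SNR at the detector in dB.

44.3 dB

Noise floor: N = −174 + 10 log₁₀(B) + NF
10 log₁₀(7.06×10⁷) = 78.49 dB
N = −174 + 78.49 + 7.53 = −87.98 dBm
SNR = P_sig − N = −43.7 − (−87.98) = 44.28 dB → 44.3 dB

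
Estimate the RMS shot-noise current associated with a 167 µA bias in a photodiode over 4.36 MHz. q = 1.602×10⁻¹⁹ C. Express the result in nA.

I_n = √(2qI·B)
2qI·B = 2 × 1.602×10⁻¹⁹ × 1.67×10⁻⁴ × 4.36×10⁶ = 2.33×10⁻¹⁶ A²
I_n = √(2.33×10⁻¹⁶) = 1.53×10⁻⁸ A = 15.3 nA

15.3 nA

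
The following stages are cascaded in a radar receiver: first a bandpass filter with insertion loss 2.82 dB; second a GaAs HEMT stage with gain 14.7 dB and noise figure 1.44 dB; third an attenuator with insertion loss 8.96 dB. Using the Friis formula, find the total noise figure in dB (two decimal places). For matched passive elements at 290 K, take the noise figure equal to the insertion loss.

4.93 dB

Convert to linear (a loss of L dB is a gain of −L dB): F_i = 10^(NF_i/10), G_i = 10^(G_i,dB/10)
  Stage 1: F_1 = 10^(2.82/10) = 1.914, G_1 = 10^(−2.82/10) = 0.5224
  Stage 2: F_2 = 10^(1.44/10) = 1.393, G_2 = 10^(14.7/10) = 29.51
  Stage 3: F_3 = 10^(8.96/10) = 7.870, G_3 = 10^(−8.96/10) = 0.1271
Friis cascade:
  F = 1.914 + (1.393 − 1)/0.5224 + (7.870 − 1)/15.42 = 3.113
NF = 10 log₁₀(3.113) = 4.93 dB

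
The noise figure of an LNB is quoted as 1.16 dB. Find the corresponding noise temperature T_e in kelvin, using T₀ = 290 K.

F = 10^(1.16/10) = 1.30617
T_e = (F − 1)·T₀ = (1.30617 − 1) × 290 = 88.8 K

88.8 K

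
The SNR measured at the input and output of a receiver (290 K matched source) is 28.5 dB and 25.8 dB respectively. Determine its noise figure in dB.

2.7 dB

NF (dB) = SNR_in(dB) − SNR_out(dB) when the source is at T₀
NF = 28.5 − 25.8 = 2.7 dB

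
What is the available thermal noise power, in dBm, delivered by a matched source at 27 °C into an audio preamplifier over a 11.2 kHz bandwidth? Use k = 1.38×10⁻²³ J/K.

T = 27 °C + 273.15 = 300.15 K
P_n = kTB = 1.38×10⁻²³ × 300.15 × 1.12×10⁴ = 4.64×10⁻¹⁷ W
In dBm: 10 log₁₀(4.64×10⁻¹⁷ / 10⁻³) = −133.3 dBm

−133.3 dBm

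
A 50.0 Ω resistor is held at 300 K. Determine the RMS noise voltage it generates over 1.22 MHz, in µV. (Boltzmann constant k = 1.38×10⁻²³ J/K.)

1.01 µV

V_n = √(4kTRB)
4kTRB = 4 × 1.38×10⁻²³ × 300 × 5.00×10¹ × 1.22×10⁶ = 1.01×10⁻¹² V²
V_n = √(1.01×10⁻¹²) = 1.01×10⁻⁶ V = 1.01 µV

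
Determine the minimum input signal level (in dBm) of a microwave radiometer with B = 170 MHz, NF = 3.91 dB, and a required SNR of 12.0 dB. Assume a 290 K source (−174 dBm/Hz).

−75.8 dBm

Sensitivity = −174 + 10 log₁₀(B) + NF + SNR_min
= −174 + 82.3 + 3.91 + 12.0
= −75.79 dBm → −75.8 dBm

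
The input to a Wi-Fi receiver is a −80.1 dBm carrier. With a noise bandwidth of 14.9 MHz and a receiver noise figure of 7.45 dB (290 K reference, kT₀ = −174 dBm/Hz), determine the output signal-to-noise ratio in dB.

14.7 dB

Noise floor: N = −174 + 10 log₁₀(B) + NF
10 log₁₀(1.49×10⁷) = 71.73 dB
N = −174 + 71.73 + 7.45 = −94.82 dBm
SNR = P_sig − N = −80.1 − (−94.82) = 14.72 dB → 14.7 dB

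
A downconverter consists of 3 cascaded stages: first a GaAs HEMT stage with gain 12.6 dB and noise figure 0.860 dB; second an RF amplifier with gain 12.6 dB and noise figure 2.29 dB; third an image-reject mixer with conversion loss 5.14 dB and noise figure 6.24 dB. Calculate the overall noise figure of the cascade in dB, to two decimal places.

Convert to linear (a loss of L dB is a gain of −L dB): F_i = 10^(NF_i/10), G_i = 10^(G_i,dB/10)
  Stage 1: F_1 = 10^(0.860/10) = 1.219, G_1 = 10^(12.6/10) = 18.20
  Stage 2: F_2 = 10^(2.29/10) = 1.694, G_2 = 10^(12.6/10) = 18.20
  Stage 3: F_3 = 10^(6.24/10) = 4.207, G_3 = 10^(−5.14/10) = 0.3062
Friis cascade:
  F = 1.219 + (1.694 − 1)/18.20 + (4.207 − 1)/331.1 = 1.267
NF = 10 log₁₀(1.267) = 1.03 dB

1.03 dB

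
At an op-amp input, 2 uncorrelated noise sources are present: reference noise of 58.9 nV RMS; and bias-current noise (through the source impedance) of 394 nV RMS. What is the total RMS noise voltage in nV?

Uncorrelated sources add in power (mean-square): V_tot = √(ΣV_i²)
V_tot = √[(5.89×10⁻⁸)² + (3.94×10⁻⁷)²] = 3.98×10⁻⁷ V = 398 nV

398 nV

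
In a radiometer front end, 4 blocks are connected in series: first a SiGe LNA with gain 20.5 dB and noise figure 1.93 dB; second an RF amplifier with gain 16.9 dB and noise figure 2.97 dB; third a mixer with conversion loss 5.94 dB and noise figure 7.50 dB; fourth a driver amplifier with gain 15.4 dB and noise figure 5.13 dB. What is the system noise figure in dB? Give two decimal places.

1.96 dB

Convert to linear (a loss of L dB is a gain of −L dB): F_i = 10^(NF_i/10), G_i = 10^(G_i,dB/10)
  Stage 1: F_1 = 10^(1.93/10) = 1.560, G_1 = 10^(20.5/10) = 112.2
  Stage 2: F_2 = 10^(2.97/10) = 1.982, G_2 = 10^(16.9/10) = 48.98
  Stage 3: F_3 = 10^(7.50/10) = 5.623, G_3 = 10^(−5.94/10) = 0.2547
  Stage 4: F_4 = 10^(5.13/10) = 3.258, G_4 = 10^(15.4/10) = 34.67
Friis cascade:
  F = 1.560 + (1.982 − 1)/112.2 + (5.623 − 1)/5495 + (3.258 − 1)/1400 = 1.571
NF = 10 log₁₀(1.571) = 1.96 dB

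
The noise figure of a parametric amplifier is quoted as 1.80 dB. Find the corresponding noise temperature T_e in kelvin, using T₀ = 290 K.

149 K

F = 10^(1.80/10) = 1.51356
T_e = (F − 1)·T₀ = (1.51356 − 1) × 290 = 149 K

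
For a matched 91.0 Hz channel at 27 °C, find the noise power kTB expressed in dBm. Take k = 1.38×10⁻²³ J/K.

−154.2 dBm

T = 27 °C + 273.15 = 300.15 K
P_n = kTB = 1.38×10⁻²³ × 300.15 × 9.10×10¹ = 3.77×10⁻¹⁹ W
In dBm: 10 log₁₀(3.77×10⁻¹⁹ / 10⁻³) = −154.2 dBm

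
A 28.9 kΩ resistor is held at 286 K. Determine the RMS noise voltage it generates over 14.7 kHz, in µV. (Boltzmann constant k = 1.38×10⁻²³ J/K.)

2.59 µV

V_n = √(4kTRB)
4kTRB = 4 × 1.38×10⁻²³ × 286 × 2.89×10⁴ × 1.47×10⁴ = 6.71×10⁻¹² V²
V_n = √(6.71×10⁻¹²) = 2.59×10⁻⁶ V = 2.59 µV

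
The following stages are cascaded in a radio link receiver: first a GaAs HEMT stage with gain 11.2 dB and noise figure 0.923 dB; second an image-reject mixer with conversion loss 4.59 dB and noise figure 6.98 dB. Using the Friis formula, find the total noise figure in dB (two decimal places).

1.87 dB

Convert to linear (a loss of L dB is a gain of −L dB): F_i = 10^(NF_i/10), G_i = 10^(G_i,dB/10)
  Stage 1: F_1 = 10^(0.923/10) = 1.237, G_1 = 10^(11.2/10) = 13.18
  Stage 2: F_2 = 10^(6.98/10) = 4.989, G_2 = 10^(−4.59/10) = 0.3475
Friis cascade:
  F = 1.237 + (4.989 − 1)/13.18 = 1.539
NF = 10 log₁₀(1.539) = 1.87 dB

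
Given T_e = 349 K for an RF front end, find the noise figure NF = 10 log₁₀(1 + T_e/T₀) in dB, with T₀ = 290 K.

3.43 dB

F = 1 + T_e/T₀ = 1 + 349/290 = 2.20345
NF = 10 log₁₀(2.20345) = 3.43 dB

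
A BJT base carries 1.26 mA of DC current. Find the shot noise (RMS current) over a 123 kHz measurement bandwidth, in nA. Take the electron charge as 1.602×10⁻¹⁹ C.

I_n = √(2qI·B)
2qI·B = 2 × 1.602×10⁻¹⁹ × 1.26×10⁻³ × 1.23×10⁵ = 4.97×10⁻¹⁷ A²
I_n = √(4.97×10⁻¹⁷) = 7.05×10⁻⁹ A = 7.05 nA

7.05 nA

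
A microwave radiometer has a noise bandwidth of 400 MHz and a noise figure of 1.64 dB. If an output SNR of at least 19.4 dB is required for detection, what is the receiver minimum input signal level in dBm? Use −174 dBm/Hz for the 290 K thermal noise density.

−66.9 dBm

Sensitivity = −174 + 10 log₁₀(B) + NF + SNR_min
= −174 + 86.02 + 1.64 + 19.4
= −66.94 dBm → −66.9 dBm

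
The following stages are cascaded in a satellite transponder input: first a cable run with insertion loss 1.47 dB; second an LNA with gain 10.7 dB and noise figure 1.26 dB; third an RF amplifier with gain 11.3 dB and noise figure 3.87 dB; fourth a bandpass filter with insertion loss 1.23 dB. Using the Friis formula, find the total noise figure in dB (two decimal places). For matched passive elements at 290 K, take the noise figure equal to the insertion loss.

3.12 dB

Convert to linear (a loss of L dB is a gain of −L dB): F_i = 10^(NF_i/10), G_i = 10^(G_i,dB/10)
  Stage 1: F_1 = 10^(1.47/10) = 1.403, G_1 = 10^(−1.47/10) = 0.7129
  Stage 2: F_2 = 10^(1.26/10) = 1.337, G_2 = 10^(10.7/10) = 11.75
  Stage 3: F_3 = 10^(3.87/10) = 2.438, G_3 = 10^(11.3/10) = 13.49
  Stage 4: F_4 = 10^(1.23/10) = 1.327, G_4 = 10^(−1.23/10) = 0.7534
Friis cascade:
  F = 1.403 + (1.337 − 1)/0.7129 + (2.438 − 1)/8.375 + (1.327 − 1)/113.0 = 2.050
NF = 10 log₁₀(2.050) = 3.12 dB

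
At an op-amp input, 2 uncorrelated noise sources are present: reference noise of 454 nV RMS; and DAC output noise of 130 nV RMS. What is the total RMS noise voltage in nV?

472 nV

Uncorrelated sources add in power (mean-square): V_tot = √(ΣV_i²)
V_tot = √[(4.54×10⁻⁷)² + (1.30×10⁻⁷)²] = 4.72×10⁻⁷ V = 472 nV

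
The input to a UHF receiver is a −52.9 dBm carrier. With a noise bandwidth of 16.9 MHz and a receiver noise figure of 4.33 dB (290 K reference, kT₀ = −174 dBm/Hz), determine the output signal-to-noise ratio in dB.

Noise floor: N = −174 + 10 log₁₀(B) + NF
10 log₁₀(1.69×10⁷) = 72.28 dB
N = −174 + 72.28 + 4.33 = −97.39 dBm
SNR = P_sig − N = −52.9 − (−97.39) = 44.49 dB → 44.5 dB

44.5 dB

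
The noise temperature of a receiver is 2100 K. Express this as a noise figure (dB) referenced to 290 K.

F = 1 + T_e/T₀ = 1 + 2100/290 = 8.24138
NF = 10 log₁₀(8.24138) = 9.16 dB

9.16 dB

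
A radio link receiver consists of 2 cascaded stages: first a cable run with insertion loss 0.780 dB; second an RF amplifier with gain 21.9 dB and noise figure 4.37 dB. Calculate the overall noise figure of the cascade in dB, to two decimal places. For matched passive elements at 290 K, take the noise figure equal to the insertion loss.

Convert to linear (a loss of L dB is a gain of −L dB): F_i = 10^(NF_i/10), G_i = 10^(G_i,dB/10)
  Stage 1: F_1 = 10^(0.780/10) = 1.197, G_1 = 10^(−0.780/10) = 0.8356
  Stage 2: F_2 = 10^(4.37/10) = 2.735, G_2 = 10^(21.9/10) = 154.9
Friis cascade:
  F = 1.197 + (2.735 − 1)/0.8356 = 3.273
NF = 10 log₁₀(3.273) = 5.15 dB

5.15 dB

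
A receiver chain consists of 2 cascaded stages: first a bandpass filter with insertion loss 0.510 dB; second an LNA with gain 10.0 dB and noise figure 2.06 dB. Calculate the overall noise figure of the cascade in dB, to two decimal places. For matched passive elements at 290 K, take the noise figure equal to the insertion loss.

Convert to linear (a loss of L dB is a gain of −L dB): F_i = 10^(NF_i/10), G_i = 10^(G_i,dB/10)
  Stage 1: F_1 = 10^(0.510/10) = 1.125, G_1 = 10^(−0.510/10) = 0.8892
  Stage 2: F_2 = 10^(2.06/10) = 1.607, G_2 = 10^(10.0/10) = 10.00
Friis cascade:
  F = 1.125 + (1.607 − 1)/0.8892 = 1.807
NF = 10 log₁₀(1.807) = 2.57 dB

2.57 dB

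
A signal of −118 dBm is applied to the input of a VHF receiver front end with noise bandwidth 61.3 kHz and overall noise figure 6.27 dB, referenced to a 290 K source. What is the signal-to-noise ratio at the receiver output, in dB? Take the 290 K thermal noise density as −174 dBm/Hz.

1.9 dB

Noise floor: N = −174 + 10 log₁₀(B) + NF
10 log₁₀(6.13×10⁴) = 47.87 dB
N = −174 + 47.87 + 6.27 = −119.86 dBm
SNR = P_sig − N = −118 − (−119.86) = 1.86 dB → 1.9 dB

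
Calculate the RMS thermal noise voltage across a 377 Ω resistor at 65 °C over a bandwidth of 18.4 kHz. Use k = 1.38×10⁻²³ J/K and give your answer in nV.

T = 65 °C + 273.15 = 338.15 K
V_n = √(4kTRB)
4kTRB = 4 × 1.38×10⁻²³ × 338.15 × 3.77×10² × 1.84×10⁴ = 1.29×10⁻¹³ V²
V_n = √(1.29×10⁻¹³) = 3.60×10⁻⁷ V = 360 nV

360 nV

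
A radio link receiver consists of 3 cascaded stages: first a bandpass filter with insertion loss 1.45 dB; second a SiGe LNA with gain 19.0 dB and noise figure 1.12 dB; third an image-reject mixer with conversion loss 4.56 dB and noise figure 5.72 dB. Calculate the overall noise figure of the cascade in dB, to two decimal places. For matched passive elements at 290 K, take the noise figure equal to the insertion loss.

Convert to linear (a loss of L dB is a gain of −L dB): F_i = 10^(NF_i/10), G_i = 10^(G_i,dB/10)
  Stage 1: F_1 = 10^(1.45/10) = 1.396, G_1 = 10^(−1.45/10) = 0.7161
  Stage 2: F_2 = 10^(1.12/10) = 1.294, G_2 = 10^(19.0/10) = 79.43
  Stage 3: F_3 = 10^(5.72/10) = 3.733, G_3 = 10^(−4.56/10) = 0.3499
Friis cascade:
  F = 1.396 + (1.294 − 1)/0.7161 + (3.733 − 1)/56.89 = 1.855
NF = 10 log₁₀(1.855) = 2.68 dB

2.68 dB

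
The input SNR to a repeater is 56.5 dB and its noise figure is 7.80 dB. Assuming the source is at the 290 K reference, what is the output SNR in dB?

48.70 dB

By definition F = SNR_in/SNR_out, so in dB: SNR_out = SNR_in − NF
SNR_out = 56.5 − 7.80 = 48.70 dB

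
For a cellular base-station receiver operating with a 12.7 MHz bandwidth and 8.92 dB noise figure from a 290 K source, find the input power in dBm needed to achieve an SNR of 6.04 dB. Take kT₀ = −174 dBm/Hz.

−88.0 dBm

Sensitivity = −174 + 10 log₁₀(B) + NF + SNR_min
= −174 + 71.04 + 8.92 + 6.04
= −88.00 dBm → −88.0 dBm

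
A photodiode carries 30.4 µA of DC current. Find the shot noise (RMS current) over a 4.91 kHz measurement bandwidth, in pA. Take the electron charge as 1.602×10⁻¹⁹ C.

I_n = √(2qI·B)
2qI·B = 2 × 1.602×10⁻¹⁹ × 3.04×10⁻⁵ × 4.91×10³ = 4.78×10⁻²⁰ A²
I_n = √(4.78×10⁻²⁰) = 2.19×10⁻¹⁰ A = 219 pA

219 pA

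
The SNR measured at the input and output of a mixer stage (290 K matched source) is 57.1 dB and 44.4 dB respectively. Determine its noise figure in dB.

12.7 dB

NF (dB) = SNR_in(dB) − SNR_out(dB) when the source is at T₀
NF = 57.1 − 44.4 = 12.7 dB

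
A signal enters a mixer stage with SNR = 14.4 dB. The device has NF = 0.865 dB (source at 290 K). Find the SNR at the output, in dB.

13.535 dB

By definition F = SNR_in/SNR_out, so in dB: SNR_out = SNR_in − NF
SNR_out = 14.4 − 0.865 = 13.535 dB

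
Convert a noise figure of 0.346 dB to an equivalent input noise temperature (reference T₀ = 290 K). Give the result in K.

24.0 K

F = 10^(0.346/10) = 1.08293
T_e = (F − 1)·T₀ = (1.08293 − 1) × 290 = 24.0 K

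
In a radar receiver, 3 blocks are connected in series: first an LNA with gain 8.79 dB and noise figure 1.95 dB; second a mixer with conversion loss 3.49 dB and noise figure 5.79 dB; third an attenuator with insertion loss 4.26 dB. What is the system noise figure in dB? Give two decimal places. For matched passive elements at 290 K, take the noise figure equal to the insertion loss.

3.85 dB

Convert to linear (a loss of L dB is a gain of −L dB): F_i = 10^(NF_i/10), G_i = 10^(G_i,dB/10)
  Stage 1: F_1 = 10^(1.95/10) = 1.567, G_1 = 10^(8.79/10) = 7.568
  Stage 2: F_2 = 10^(5.79/10) = 3.793, G_2 = 10^(−3.49/10) = 0.4477
  Stage 3: F_3 = 10^(4.26/10) = 2.667, G_3 = 10^(−4.26/10) = 0.3750
Friis cascade:
  F = 1.567 + (3.793 − 1)/7.568 + (2.667 − 1)/3.388 = 2.428
NF = 10 log₁₀(2.428) = 3.85 dB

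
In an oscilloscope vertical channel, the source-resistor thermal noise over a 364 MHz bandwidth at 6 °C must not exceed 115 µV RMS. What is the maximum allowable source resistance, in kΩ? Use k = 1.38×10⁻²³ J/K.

2.36 kΩ

T = 6 °C + 273.15 = 279.15 K
Johnson–Nyquist: V_n = √(4kTRB) ⇒ R = V_n² / (4kTB)
4kTB = 4 × 1.38×10⁻²³ × 279.15 × 3.64×10⁸ = 5.61×10⁻¹²
R = (1.15×10⁻⁴)² / 5.61×10⁻¹² = 2.36×10³ Ω = 2.36 kΩ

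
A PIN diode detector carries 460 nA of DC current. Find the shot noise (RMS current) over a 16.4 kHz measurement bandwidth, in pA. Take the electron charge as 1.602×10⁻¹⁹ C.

49.2 pA

I_n = √(2qI·B)
2qI·B = 2 × 1.602×10⁻¹⁹ × 4.60×10⁻⁷ × 1.64×10⁴ = 2.42×10⁻²¹ A²
I_n = √(2.42×10⁻²¹) = 4.92×10⁻¹¹ A = 49.2 pA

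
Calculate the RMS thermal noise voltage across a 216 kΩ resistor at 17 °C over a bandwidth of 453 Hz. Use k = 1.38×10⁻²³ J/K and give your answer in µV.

1.25 µV

T = 17 °C + 273.15 = 290.15 K
V_n = √(4kTRB)
4kTRB = 4 × 1.38×10⁻²³ × 290.15 × 2.16×10⁵ × 4.53×10² = 1.57×10⁻¹² V²
V_n = √(1.57×10⁻¹²) = 1.25×10⁻⁶ V = 1.25 µV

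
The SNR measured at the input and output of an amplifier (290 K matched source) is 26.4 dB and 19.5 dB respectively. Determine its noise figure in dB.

6.9 dB

NF (dB) = SNR_in(dB) − SNR_out(dB) when the source is at T₀
NF = 26.4 − 19.5 = 6.9 dB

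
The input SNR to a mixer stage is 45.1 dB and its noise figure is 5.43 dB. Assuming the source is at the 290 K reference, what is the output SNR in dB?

39.67 dB

By definition F = SNR_in/SNR_out, so in dB: SNR_out = SNR_in − NF
SNR_out = 45.1 − 5.43 = 39.67 dB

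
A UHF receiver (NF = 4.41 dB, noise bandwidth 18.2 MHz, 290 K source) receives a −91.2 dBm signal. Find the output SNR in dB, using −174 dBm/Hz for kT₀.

Noise floor: N = −174 + 10 log₁₀(B) + NF
10 log₁₀(1.82×10⁷) = 72.6 dB
N = −174 + 72.6 + 4.41 = −96.99 dBm
SNR = P_sig − N = −91.2 − (−96.99) = 5.79 dB → 5.8 dB

5.8 dB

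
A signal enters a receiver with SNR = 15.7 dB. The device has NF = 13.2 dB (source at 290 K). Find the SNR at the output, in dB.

By definition F = SNR_in/SNR_out, so in dB: SNR_out = SNR_in − NF
SNR_out = 15.7 − 13.2 = 2.5 dB

2.5 dB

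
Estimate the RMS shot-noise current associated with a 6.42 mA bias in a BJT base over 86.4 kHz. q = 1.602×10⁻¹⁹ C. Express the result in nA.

I_n = √(2qI·B)
2qI·B = 2 × 1.602×10⁻¹⁹ × 6.42×10⁻³ × 8.64×10⁴ = 1.78×10⁻¹⁶ A²
I_n = √(1.78×10⁻¹⁶) = 1.33×10⁻⁸ A = 13.3 nA

13.3 nA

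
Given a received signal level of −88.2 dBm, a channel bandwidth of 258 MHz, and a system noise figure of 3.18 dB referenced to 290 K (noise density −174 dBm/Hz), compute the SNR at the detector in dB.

Noise floor: N = −174 + 10 log₁₀(B) + NF
10 log₁₀(2.58×10⁸) = 84.12 dB
N = −174 + 84.12 + 3.18 = −86.70 dBm
SNR = P_sig − N = −88.2 − (−86.70) = −1.50 dB → −1.5 dB

−1.5 dB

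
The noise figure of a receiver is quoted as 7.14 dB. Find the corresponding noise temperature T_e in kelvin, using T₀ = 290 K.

1211 K

F = 10^(7.14/10) = 5.17607
T_e = (F − 1)·T₀ = (5.17607 − 1) × 290 = 1211 K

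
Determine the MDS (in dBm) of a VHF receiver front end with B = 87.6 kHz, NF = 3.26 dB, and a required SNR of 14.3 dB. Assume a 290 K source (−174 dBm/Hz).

Sensitivity = −174 + 10 log₁₀(B) + NF + SNR_min
= −174 + 49.43 + 3.26 + 14.3
= −107.01 dBm → −107.0 dBm

−107.0 dBm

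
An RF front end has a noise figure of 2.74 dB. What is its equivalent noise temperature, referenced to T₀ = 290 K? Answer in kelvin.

F = 10^(2.74/10) = 1.87932
T_e = (F − 1)·T₀ = (1.87932 − 1) × 290 = 255 K

255 K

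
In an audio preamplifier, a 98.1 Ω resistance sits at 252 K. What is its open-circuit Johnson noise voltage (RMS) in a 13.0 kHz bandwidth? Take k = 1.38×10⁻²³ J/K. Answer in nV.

133 nV

V_n = √(4kTRB)
4kTRB = 4 × 1.38×10⁻²³ × 252 × 9.81×10¹ × 1.30×10⁴ = 1.77×10⁻¹⁴ V²
V_n = √(1.77×10⁻¹⁴) = 1.33×10⁻⁷ V = 133 nV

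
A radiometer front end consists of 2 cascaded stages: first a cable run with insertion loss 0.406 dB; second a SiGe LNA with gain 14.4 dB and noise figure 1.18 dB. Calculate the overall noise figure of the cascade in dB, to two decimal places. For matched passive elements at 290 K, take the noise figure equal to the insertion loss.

1.59 dB

Convert to linear (a loss of L dB is a gain of −L dB): F_i = 10^(NF_i/10), G_i = 10^(G_i,dB/10)
  Stage 1: F_1 = 10^(0.406/10) = 1.098, G_1 = 10^(−0.406/10) = 0.9108
  Stage 2: F_2 = 10^(1.18/10) = 1.312, G_2 = 10^(14.4/10) = 27.54
Friis cascade:
  F = 1.098 + (1.312 − 1)/0.9108 = 1.441
NF = 10 log₁₀(1.441) = 1.59 dB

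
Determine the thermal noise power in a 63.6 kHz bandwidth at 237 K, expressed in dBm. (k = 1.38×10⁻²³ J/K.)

P_n = kTB = 1.38×10⁻²³ × 237 × 6.36×10⁴ = 2.08×10⁻¹⁶ W
In dBm: 10 log₁₀(2.08×10⁻¹⁶ / 10⁻³) = −126.8 dBm

−126.8 dBm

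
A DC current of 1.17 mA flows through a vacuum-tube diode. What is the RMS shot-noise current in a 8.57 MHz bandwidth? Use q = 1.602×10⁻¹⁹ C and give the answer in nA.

56.7 nA

I_n = √(2qI·B)
2qI·B = 2 × 1.602×10⁻¹⁹ × 1.17×10⁻³ × 8.57×10⁶ = 3.21×10⁻¹⁵ A²
I_n = √(3.21×10⁻¹⁵) = 5.67×10⁻⁸ A = 56.7 nA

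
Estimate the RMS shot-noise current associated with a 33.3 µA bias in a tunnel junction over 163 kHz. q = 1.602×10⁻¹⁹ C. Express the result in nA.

1.32 nA

I_n = √(2qI·B)
2qI·B = 2 × 1.602×10⁻¹⁹ × 3.33×10⁻⁵ × 1.63×10⁵ = 1.74×10⁻¹⁸ A²
I_n = √(1.74×10⁻¹⁸) = 1.32×10⁻⁹ A = 1.32 nA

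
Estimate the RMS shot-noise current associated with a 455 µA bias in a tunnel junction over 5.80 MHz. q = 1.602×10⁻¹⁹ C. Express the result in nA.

29.1 nA

I_n = √(2qI·B)
2qI·B = 2 × 1.602×10⁻¹⁹ × 4.55×10⁻⁴ × 5.80×10⁶ = 8.46×10⁻¹⁶ A²
I_n = √(8.46×10⁻¹⁶) = 2.91×10⁻⁸ A = 29.1 nA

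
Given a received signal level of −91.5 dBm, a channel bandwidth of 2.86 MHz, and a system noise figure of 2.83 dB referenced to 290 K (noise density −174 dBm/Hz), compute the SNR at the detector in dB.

Noise floor: N = −174 + 10 log₁₀(B) + NF
10 log₁₀(2.86×10⁶) = 64.56 dB
N = −174 + 64.56 + 2.83 = −106.61 dBm
SNR = P_sig − N = −91.5 − (−106.61) = 15.11 dB → 15.1 dB

15.1 dB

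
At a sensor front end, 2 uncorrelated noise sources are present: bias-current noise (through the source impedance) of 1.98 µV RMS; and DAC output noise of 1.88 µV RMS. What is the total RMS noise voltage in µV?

2.73 µV

Uncorrelated sources add in power (mean-square): V_tot = √(ΣV_i²)
V_tot = √[(1.98×10⁻⁶)² + (1.88×10⁻⁶)²] = 2.73×10⁻⁶ V = 2.73 µV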